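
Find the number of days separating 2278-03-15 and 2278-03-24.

Within March 2278: 24 − 15 = 9 days.

9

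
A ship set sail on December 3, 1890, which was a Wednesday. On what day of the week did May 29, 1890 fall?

Count forward from the earlier date (May 29, 1890) to the later (December 3, 1890):
May 1890: 31 − 29 = 2 days remain.
Then June (30), July (31), August (31), September (30), October (31), November (30): 30 + 31 + 31 + 30 + 31 + 30 = 183 days.
December 1–3, 1890: 3 days.
Total: 2 + 183 + 3 = 188 days.
188 mod 7 = 6, so 6 days before Wednesday is Thursday.

Thursday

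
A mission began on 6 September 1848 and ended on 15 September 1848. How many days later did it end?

Within September 1848: 15 − 6 = 9 days.

9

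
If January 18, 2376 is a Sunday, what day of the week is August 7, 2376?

Saturday

January 2376: 31 − 18 = 13 days remain.
Then February 2376 (29), March (31), April (30), May (31), June (30), July (31): 29 + 31 + 30 + 31 + 30 + 31 = 182 days.
August 1–7, 2376: 7 days.
Total: 13 + 182 + 7 = 202 days.
202 mod 7 = 6, so 6 days after Sunday is Saturday.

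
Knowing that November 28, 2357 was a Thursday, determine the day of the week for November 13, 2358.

Thursday

November 2357: 30 − 28 = 2 days remain.
Then 11 full months totalling 335 days.
November 1–13, 2358: 13 days.
Residual: 350 days.
Total: 350 days.
350 is a multiple of 7, so November 13, 2358 falls on the same weekday: Thursday.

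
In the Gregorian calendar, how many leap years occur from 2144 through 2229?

21

Years divisible by 4: 2144, 2148, …, 2228 — 22 in all.
Of these, 2200 is divisible by 100 but not 400, so not leap.
Leap years: 22 − 1 = 21.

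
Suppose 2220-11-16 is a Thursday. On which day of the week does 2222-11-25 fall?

Monday

November 16, 2220 → November 16, 2221: 365 days.
November 16, 2221 → November 16, 2222: 365 days.
Within November 2222: 25 − 16 = 9 days.
Total: 739 days.
739 mod 7 = 4, so 4 days after Thursday is Monday.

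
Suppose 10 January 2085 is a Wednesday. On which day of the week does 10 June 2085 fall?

January 2085: 31 − 10 = 21 days remain.
Then February 2085 (28), March (31), April (30), May (31): 28 + 31 + 30 + 31 = 120 days.
June 1–10, 2085: 10 days.
Total: 21 + 120 + 10 = 151 days.
151 mod 7 = 4, so 4 days after Wednesday is Sunday.

Sunday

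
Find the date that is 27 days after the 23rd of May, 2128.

the 19th of June, 2128

Count 27 days after May 23, 2128:
May 2128: 31 − 23 = 8 days remain.
June 1–19, 2128: 19 days.
Total: 8 + 19 = 27 days.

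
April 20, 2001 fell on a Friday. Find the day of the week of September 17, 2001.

April 2001: 30 − 20 = 10 days remain.
Then May (31), June (30), July (31), August (31): 31 + 30 + 31 + 31 = 123 days.
September 1–17, 2001: 17 days.
Total: 10 + 123 + 17 = 150 days.
150 mod 7 = 3, so 3 days after Friday is Monday.

Monday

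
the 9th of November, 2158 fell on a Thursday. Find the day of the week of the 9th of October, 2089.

Sunday

Count forward from the earlier date (October 9, 2089) to the later (November 9, 2158):
Day-of-year of October 9, 2089: 282.
Day-of-year of November 9, 2158: 313.
2089 has 365 days, so 365 − 282 = 83 days remain in 2089.
Full years 2090–2157: 52 common + 16 leap = 52×365 + 16×366 = 24836 days.
Total: 83 + 24836 + 313 = 25232 days.
25232 mod 7 = 4, so 4 days before Thursday is Sunday.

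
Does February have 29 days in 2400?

2400 is a leap year (divisible by 400).

Yes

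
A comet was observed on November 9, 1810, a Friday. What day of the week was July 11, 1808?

Count forward from the earlier date (July 11, 1808) to the later (November 9, 1810):
July 1808: 31 − 11 = 20 days remain.
Then 27 full months totalling 822 days.
November 1–9, 1810: 9 days.
Total: 20 + 822 + 9 = 851 days.
851 mod 7 = 4, so 4 days before Friday is Monday.

Monday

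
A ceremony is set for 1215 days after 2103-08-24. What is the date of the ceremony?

2106-12-21

Count 1215 days after August 24, 2103:
August 24, 2103 → August 24, 2104: 366 days (2104 is a leap year).
August 24, 2104 → August 24, 2105: 365 days.
August 24, 2105 → August 24, 2106: 365 days.
August 2106: 31 − 24 = 7 days remain.
Then September (30), October (31), November (30): 30 + 31 + 30 = 91 days.
December 1–21, 2106: 21 days.
Residual: 119 days.
Total: 1215 days.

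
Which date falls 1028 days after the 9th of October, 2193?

the 2nd of August, 2196

Count 1028 days after October 9, 2193:
October 9, 2193 → October 9, 2194: 365 days.
October 9, 2194 → October 9, 2195: 365 days.
October 2195: 31 − 9 = 22 days remain.
Then 9 full months totalling 274 days.
August 1–2, 2196: 2 days.
Residual: 298 days.
Total: 1028 days.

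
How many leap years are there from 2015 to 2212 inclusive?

Years divisible by 4: 2016, 2020, …, 2212 — 50 in all.
Of these, 2100, 2200 are divisible by 100 but not 400, so not leap.
Leap years: 50 − 2 = 48.

48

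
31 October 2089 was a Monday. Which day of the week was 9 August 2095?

Tuesday

October 31, 2089 → October 31, 2090: 365 days.
October 31, 2090 → October 31, 2091: 365 days.
October 31, 2091 → October 31, 2092: 366 days (2092 is a leap year).
October 31, 2092 → October 31, 2093: 365 days.
October 31, 2093 → October 31, 2094: 365 days.
October 2094: 31 − 31 = 0 days remain.
Then 9 full months totalling 273 days.
August 1–9, 2095: 9 days.
Residual: 282 days.
Total: 2108 days.
2108 mod 7 = 1, so 1 day after Monday is Tuesday.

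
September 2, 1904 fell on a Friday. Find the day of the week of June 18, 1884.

Wednesday

Count forward from the earlier date (June 18, 1884) to the later (September 2, 1904):
Day-of-year of June 18, 1884: 170.
Day-of-year of September 2, 1904: 246.
1884 has 366 days, so 366 − 170 = 196 days remain in 1884.
Full years 1885–1903: 16 common + 3 leap = 16×365 + 3×366 = 6938 days.
Total: 196 + 6938 + 246 = 7380 days.
7380 mod 7 = 2, so 2 days before Friday is Wednesday.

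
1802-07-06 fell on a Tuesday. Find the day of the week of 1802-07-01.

Thursday

Count forward from the earlier date (July 1, 1802) to the later (July 6, 1802):
Within July 1802: 6 − 1 = 5 days.
5 mod 7 = 5, so 5 days before Tuesday is Thursday.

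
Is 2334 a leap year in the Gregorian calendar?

No

2334 is not a leap year.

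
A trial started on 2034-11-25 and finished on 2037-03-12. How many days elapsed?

Day-of-year of November 25, 2034: 329.
Day-of-year of March 12, 2037: 71.
2034 has 365 days, so 365 − 329 = 36 days remain in 2034.
Full years: 2035: 365; 2036: 366. Sum = 731.
Total: 36 + 731 + 71 = 838 days.

838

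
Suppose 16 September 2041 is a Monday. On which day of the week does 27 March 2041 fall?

Count forward from the earlier date (March 27, 2041) to the later (September 16, 2041):
March 2041: 31 − 27 = 4 days remain.
Then April (30), May (31), June (30), July (31), August (31): 30 + 31 + 30 + 31 + 31 = 153 days.
September 1–16, 2041: 16 days.
Total: 4 + 153 + 16 = 173 days.
173 mod 7 = 5, so 5 days before Monday is Wednesday.

Wednesday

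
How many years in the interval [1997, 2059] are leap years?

15

Years divisible by 4: 2000, 2004, …, 2056 — 15 in all.
2000 is divisible by 400, so still leap.
No century exceptions apply. Count: 15.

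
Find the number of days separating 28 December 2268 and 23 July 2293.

8973

Day-of-year of December 28, 2268: 363.
Day-of-year of July 23, 2293: 204.
2268 has 366 days, so 366 − 363 = 3 days remain in 2268.
Full years 2269–2292: 18 common + 6 leap = 18×365 + 6×366 = 8766 days.
Total: 3 + 8766 + 204 = 8973 days.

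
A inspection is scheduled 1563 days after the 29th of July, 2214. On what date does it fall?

the 8th of November, 2218

Count 1563 days after July 29, 2214:
July 29, 2214 → July 29, 2215: 365 days.
July 29, 2215 → July 29, 2216: 366 days (2216 is a leap year).
July 29, 2216 → July 29, 2217: 365 days.
July 29, 2217 → July 29, 2218: 365 days.
July 2218: 31 − 29 = 2 days remain.
Then August (31), September (30), October (31): 31 + 30 + 31 = 92 days.
November 1–8, 2218: 8 days.
Residual: 102 days.
Total: 1563 days.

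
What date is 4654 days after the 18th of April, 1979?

the 14th of January, 1992

Count 4654 days after April 18, 1979:
From April 18, 1979 to April 18, 1991: 12 years, of which 3 contain a Feb 29 — 9×365 + 3×366 = 4383 days.
April 1991: 30 − 18 = 12 days remain.
Then May (31), June (30), July (31), August (31), September (30), October (31), November (30), December (31): 31 + 30 + 31 + 31 + 30 + 31 + 30 + 31 = 245 days.
January 1–14, 1992: 14 days.
Residual: 271 days.
Total: 4654 days.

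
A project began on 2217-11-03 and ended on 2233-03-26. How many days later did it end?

From November 3, 2217 to November 3, 2232: 15 years, of which 4 contain a Feb 29 — 11×365 + 4×366 = 5479 days.
November 2232: 30 − 3 = 27 days remain.
Then December (31), January (31), February 2233 (28): 31 + 31 + 28 = 90 days.
March 1–26, 2233: 26 days.
Residual: 143 days.
Total: 5622 days.

5622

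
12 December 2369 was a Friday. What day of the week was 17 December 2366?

Saturday

Count forward from the earlier date (December 17, 2366) to the later (December 12, 2369):
December 17, 2366 → December 17, 2367: 365 days.
December 17, 2367 → December 17, 2368: 366 days (2368 is a leap year).
December 2368: 31 − 17 = 14 days remain.
Then 11 full months totalling 334 days.
December 1–12, 2369: 12 days.
Residual: 360 days.
Total: 1091 days.
1091 mod 7 = 6, so 6 days before Friday is Saturday.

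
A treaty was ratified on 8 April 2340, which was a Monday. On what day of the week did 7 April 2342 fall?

Tuesday

April 2340: 30 − 8 = 22 days remain.
Then 23 full months totalling 700 days.
April 1–7, 2342: 7 days.
Total: 22 + 700 + 7 = 729 days.
729 mod 7 = 1, so 1 day after Monday is Tuesday.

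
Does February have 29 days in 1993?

No

1993 is not a leap year.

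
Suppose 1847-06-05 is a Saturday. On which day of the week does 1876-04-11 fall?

Tuesday

From June 5, 1847 to June 5, 1875: 28 years, of which 7 contain a Feb 29 — 21×365 + 7×366 = 10227 days.
June 1875: 30 − 5 = 25 days remain.
Then 9 full months totalling 275 days.
April 1–11, 1876: 11 days.
Residual: 311 days.
Total: 10538 days.
10538 mod 7 = 3, so 3 days after Saturday is Tuesday.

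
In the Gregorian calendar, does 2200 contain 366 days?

No

2200 is not a leap year (divisible by 100 but not 400).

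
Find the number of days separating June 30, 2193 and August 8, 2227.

Day-of-year of June 30, 2193: 181.
Day-of-year of August 8, 2227: 220.
2193 has 365 days, so 365 − 181 = 184 days remain in 2193.
Full years 2194–2226: 26 common + 7 leap = 26×365 + 7×366 = 12052 days.
Total: 184 + 12052 + 220 = 12456 days.

12456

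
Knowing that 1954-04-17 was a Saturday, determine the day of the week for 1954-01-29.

Count forward from the earlier date (January 29, 1954) to the later (April 17, 1954):
January 1954: 31 − 29 = 2 days remain.
Then February 1954 (28), March (31): 28 + 31 = 59 days.
April 1–17, 1954: 17 days.
Total: 2 + 59 + 17 = 78 days.
78 mod 7 = 1, so 1 day before Saturday is Friday.

Friday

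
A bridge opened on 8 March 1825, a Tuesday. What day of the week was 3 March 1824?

Count forward from the earlier date (March 3, 1824) to the later (March 8, 1825):
Day-of-year of March 3, 1824: 63.
Day-of-year of March 8, 1825: 67.
1824 has 366 days, so 366 − 63 = 303 days remain in 1824.
Total: 303 + 67 = 370 days.
370 mod 7 = 6, so 6 days before Tuesday is Wednesday.

Wednesday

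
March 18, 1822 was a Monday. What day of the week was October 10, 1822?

Thursday

March 1822: 31 − 18 = 13 days remain.
Then April (30), May (31), June (30), July (31), August (31), September (30): 30 + 31 + 30 + 31 + 31 + 30 = 183 days.
October 1–10, 1822: 10 days.
Total: 13 + 183 + 10 = 206 days.
206 mod 7 = 3, so 3 days after Monday is Thursday.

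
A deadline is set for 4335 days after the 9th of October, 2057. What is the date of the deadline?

the 22nd of August, 2069

Count 4335 days after October 9, 2057:
From October 9, 2057 to October 9, 2068: 11 years, of which 3 contain a Feb 29 — 8×365 + 3×366 = 4018 days.
October 2068: 31 − 9 = 22 days remain.
Then 9 full months totalling 273 days.
August 1–22, 2069: 22 days.
Residual: 317 days.
Total: 4335 days.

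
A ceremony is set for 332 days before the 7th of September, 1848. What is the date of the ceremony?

the 11th of October, 1847

Count 332 days before September 7, 1848:
October 1847: 31 − 11 = 20 days remain.
Then 10 full months totalling 305 days.
September 1–7, 1848: 7 days.
Total: 20 + 305 + 7 = 332 days.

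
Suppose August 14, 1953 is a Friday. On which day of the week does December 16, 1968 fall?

Monday

Day-of-year of August 14, 1953: 226.
Day-of-year of December 16, 1968: 351.
1953 has 365 days, so 365 − 226 = 139 days remain in 1953.
Full years 1954–1967: 11 common + 3 leap = 11×365 + 3×366 = 5113 days.
Total: 139 + 5113 + 351 = 5603 days.
5603 mod 7 = 3, so 3 days after Friday is Monday.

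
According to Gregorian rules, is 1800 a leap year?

No

1800 is not a leap year (divisible by 100 but not 400).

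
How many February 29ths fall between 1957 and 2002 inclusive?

Years divisible by 4 in [1957, 2002]: 1960, 1964, 1968, 1972, 1976, 1980, 1984, 1988, 1992, 1996, 2000.
2000 is divisible by 400, so still leap.
No century exceptions apply. Count: 11.

11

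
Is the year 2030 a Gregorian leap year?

No

2030 is not a leap year.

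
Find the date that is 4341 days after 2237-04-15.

2249-03-04

Count 4341 days after April 15, 2237:
Day-of-year of April 15, 2237: 105.
Day-of-year of March 4, 2249: 63.
2237 has 365 days, so 365 − 105 = 260 days remain in 2237.
Full years 2238–2248: 8 common + 3 leap = 8×365 + 3×366 = 4018 days.
Total: 260 + 4018 + 63 = 4341 days.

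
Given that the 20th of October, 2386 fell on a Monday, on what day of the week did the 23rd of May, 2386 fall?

Friday

Count forward from the earlier date (May 23, 2386) to the later (October 20, 2386):
May 2386: 31 − 23 = 8 days remain.
Then June (30), July (31), August (31), September (30): 30 + 31 + 31 + 30 = 122 days.
October 1–20, 2386: 20 days.
Total: 8 + 122 + 20 = 150 days.
150 mod 7 = 3, so 3 days before Monday is Friday.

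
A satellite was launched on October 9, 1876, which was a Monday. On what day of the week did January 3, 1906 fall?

Wednesday

From October 9, 1876 to October 9, 1905: 29 years, of which 6 contain a Feb 29 — 23×365 + 6×366 = 10591 days.
(1900 is not a leap year (divisible by 100 but not 400).)
October 1905: 31 − 9 = 22 days remain.
Then November (30), December (31): 30 + 31 = 61 days.
January 1–3, 1906: 3 days.
Residual: 86 days.
Total: 10677 days.
10677 mod 7 = 2, so 2 days after Monday is Wednesday.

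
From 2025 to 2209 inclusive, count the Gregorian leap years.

Years divisible by 4: 2028, 2032, …, 2208 — 46 in all.
Of these, 2100, 2200 are divisible by 100 but not 400, so not leap.
Leap years: 46 − 2 = 44.

44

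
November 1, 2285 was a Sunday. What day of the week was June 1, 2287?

November 1, 2285 → November 1, 2286: 365 days.
November 2286: 30 − 1 = 29 days remain.
Then December (31), January (31), February 2287 (28), March (31), April (30), May (31): 31 + 31 + 28 + 31 + 30 + 31 = 182 days.
June 1, 2287: 1 day.
Residual: 212 days.
Total: 577 days.
577 mod 7 = 3, so 3 days after Sunday is Wednesday.

Wednesday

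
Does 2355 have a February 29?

No

2355 is not a leap year.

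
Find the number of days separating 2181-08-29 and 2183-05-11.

620

August 29, 2181 → August 29, 2182: 365 days.
August 2182: 31 − 29 = 2 days remain.
Then September (30), October (31), November (30), December (31), January (31), February 2183 (28), March (31), April (30): 30 + 31 + 30 + 31 + 31 + 28 + 31 + 30 = 242 days.
May 1–11, 2183: 11 days.
Residual: 255 days.
Total: 620 days.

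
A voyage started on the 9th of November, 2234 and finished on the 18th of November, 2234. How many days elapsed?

Within November 2234: 18 − 9 = 9 days.

9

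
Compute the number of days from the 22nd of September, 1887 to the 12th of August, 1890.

1055

Day-of-year of September 22, 1887: 265.
Day-of-year of August 12, 1890: 224.
1887 has 365 days, so 365 − 265 = 100 days remain in 1887.
Full years: 1888: 366; 1889: 365. Sum = 731.
Total: 100 + 731 + 224 = 1055 days.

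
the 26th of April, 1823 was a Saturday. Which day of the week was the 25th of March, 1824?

April 1823: 30 − 26 = 4 days remain.
Then 10 full months totalling 305 days.
March 1–25, 1824: 25 days.
Total: 4 + 305 + 25 = 334 days.
334 mod 7 = 5, so 5 days after Saturday is Thursday.

Thursday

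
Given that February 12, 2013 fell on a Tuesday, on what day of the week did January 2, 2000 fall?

Sunday

Count forward from the earlier date (January 2, 2000) to the later (February 12, 2013):
Day-of-year of January 2, 2000: 2.
Day-of-year of February 12, 2013: 43.
2000 has 366 days, so 366 − 2 = 364 days remain in 2000.
Full years 2001–2012: 9 common + 3 leap = 9×365 + 3×366 = 4383 days.
Total: 364 + 4383 + 43 = 4790 days.
4790 mod 7 = 2, so 2 days before Tuesday is Sunday.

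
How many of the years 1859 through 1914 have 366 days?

13

Years divisible by 4: 1860, 1864, …, 1912 — 14 in all.
Of these, 1900 is divisible by 100 but not 400, so not leap.
Leap years: 14 − 1 = 13.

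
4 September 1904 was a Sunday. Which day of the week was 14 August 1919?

From September 4, 1904 to September 4, 1918: 14 years, of which 3 contain a Feb 29 — 11×365 + 3×366 = 5113 days.
September 1918: 30 − 4 = 26 days remain.
Then 10 full months totalling 304 days.
August 1–14, 1919: 14 days.
Residual: 344 days.
Total: 5457 days.
5457 mod 7 = 4, so 4 days after Sunday is Thursday.

Thursday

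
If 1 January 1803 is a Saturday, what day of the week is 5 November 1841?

Friday

Day-of-year of January 1, 1803: 1.
Day-of-year of November 5, 1841: 309.
1803 has 365 days, so 365 − 1 = 364 days remain in 1803.
Full years 1804–1840: 27 common + 10 leap = 27×365 + 10×366 = 13515 days.
Total: 364 + 13515 + 309 = 14188 days.
14188 mod 7 = 6, so 6 days after Saturday is Friday.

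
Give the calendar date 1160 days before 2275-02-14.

2271-12-12

Count 1160 days before February 14, 2275:
December 12, 2271 → December 12, 2272: 366 days (2272 is a leap year).
December 12, 2272 → December 12, 2273: 365 days.
December 12, 2273 → December 12, 2274: 365 days.
December 2274: 31 − 12 = 19 days remain.
Then January (31): 31 days.
February 1–14, 2275: 14 days (2275 is not a leap year).
Residual: 64 days.
Total: 1160 days.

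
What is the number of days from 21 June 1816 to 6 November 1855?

14382

From June 21, 1816 to June 21, 1855: 39 years, of which 9 contain a Feb 29 — 30×365 + 9×366 = 14244 days.
June 1855: 30 − 21 = 9 days remain.
Then July (31), August (31), September (30), October (31): 31 + 31 + 30 + 31 = 123 days.
November 1–6, 1855: 6 days.
Residual: 138 days.
Total: 14382 days.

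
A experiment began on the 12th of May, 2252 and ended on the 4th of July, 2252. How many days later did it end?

53

May 2252: 31 − 12 = 19 days remain.
Then June (30): 30 days.
July 1–4, 2252: 4 days.
Total: 19 + 30 + 4 = 53 days.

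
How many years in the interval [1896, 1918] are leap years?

5

Years divisible by 4 in [1896, 1918]: 1896, 1900, 1904, 1908, 1912, 1916.
Of these, 1900 is divisible by 100 but not 400, so not leap.
Leap years: 6 − 1 = 5.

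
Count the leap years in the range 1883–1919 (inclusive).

8

Years divisible by 4 in [1883, 1919]: 1884, 1888, 1892, 1896, 1900, 1904, 1908, 1912, 1916.
Of these, 1900 is divisible by 100 but not 400, so not leap.
Leap years: 9 − 1 = 8.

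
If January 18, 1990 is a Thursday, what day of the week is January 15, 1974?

Tuesday

Count forward from the earlier date (January 15, 1974) to the later (January 18, 1990):
Day-of-year of January 15, 1974: 15.
Day-of-year of January 18, 1990: 18.
1974 has 365 days, so 365 − 15 = 350 days remain in 1974.
Full years 1975–1989: 11 common + 4 leap = 11×365 + 4×366 = 5479 days.
Total: 350 + 5479 + 18 = 5847 days.
5847 mod 7 = 2, so 2 days before Thursday is Tuesday.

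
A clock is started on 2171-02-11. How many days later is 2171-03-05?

22

February 2171: 28 − 11 = 17 days remain (2171 is not a leap year, so February has 28 days).
March 1–5, 2171: 5 days.
Total: 17 + 5 = 22 days.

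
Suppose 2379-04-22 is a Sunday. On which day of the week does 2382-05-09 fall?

Day-of-year of April 22, 2379: 112.
Day-of-year of May 9, 2382: 129.
2379 has 365 days, so 365 − 112 = 253 days remain in 2379.
Full years: 2380: 366; 2381: 365. Sum = 731.
Total: 253 + 731 + 129 = 1113 days.
1113 is a multiple of 7, so 2382-05-09 falls on the same weekday: Sunday.

Sunday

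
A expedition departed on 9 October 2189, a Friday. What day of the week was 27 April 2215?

Thursday

From October 9, 2189 to October 9, 2214: 25 years, of which 5 contain a Feb 29 — 20×365 + 5×366 = 9130 days.
(2200 is not a leap year (divisible by 100 but not 400).)
October 2214: 31 − 9 = 22 days remain.
Then November (30), December (31), January (31), February 2215 (28), March (31): 30 + 31 + 31 + 28 + 31 = 151 days.
April 1–27, 2215: 27 days.
Residual: 200 days.
Total: 9330 days.
9330 mod 7 = 6, so 6 days after Friday is Thursday.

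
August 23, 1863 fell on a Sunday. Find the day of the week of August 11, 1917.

Saturday

From August 23, 1863 to August 23, 1916: 53 years, of which 13 contain a Feb 29 — 40×365 + 13×366 = 19358 days.
(1900 is not a leap year (divisible by 100 but not 400).)
August 1916: 31 − 23 = 8 days remain.
Then 11 full months totalling 334 days.
August 1–11, 1917: 11 days.
Residual: 353 days.
Total: 19711 days.
19711 mod 7 = 6, so 6 days after Sunday is Saturday.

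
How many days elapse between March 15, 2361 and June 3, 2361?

March 2361: 31 − 15 = 16 days remain.
Then April (30), May (31): 30 + 31 = 61 days.
June 1–3, 2361: 3 days.
Total: 16 + 61 + 3 = 80 days.

80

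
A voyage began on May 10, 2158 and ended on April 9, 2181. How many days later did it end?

8370

Day-of-year of May 10, 2158: 130.
Day-of-year of April 9, 2181: 99.
2158 has 365 days, so 365 − 130 = 235 days remain in 2158.
Full years 2159–2180: 16 common + 6 leap = 16×365 + 6×366 = 8036 days.
Total: 235 + 8036 + 99 = 8370 days.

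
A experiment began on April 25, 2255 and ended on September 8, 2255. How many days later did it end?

April 2255: 30 − 25 = 5 days remain.
Then May (31), June (30), July (31), August (31): 31 + 30 + 31 + 31 = 123 days.
September 1–8, 2255: 8 days.
Total: 5 + 123 + 8 = 136 days.

136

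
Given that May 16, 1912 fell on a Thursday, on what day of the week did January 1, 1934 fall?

Day-of-year of May 16, 1912: 137.
Day-of-year of January 1, 1934: 1.
1912 has 366 days, so 366 − 137 = 229 days remain in 1912.
Full years 1913–1933: 16 common + 5 leap = 16×365 + 5×366 = 7670 days.
Total: 229 + 7670 + 1 = 7900 days.
7900 mod 7 = 4, so 4 days after Thursday is Monday.

Monday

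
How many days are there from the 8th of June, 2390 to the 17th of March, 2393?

1013

Day-of-year of June 8, 2390: 159.
Day-of-year of March 17, 2393: 76.
2390 has 365 days, so 365 − 159 = 206 days remain in 2390.
Full years: 2391: 365; 2392: 366. Sum = 731.
Total: 206 + 731 + 76 = 1013 days.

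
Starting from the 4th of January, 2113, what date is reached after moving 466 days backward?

the 26th of September, 2111

Count 466 days before January 4, 2113:
September 26, 2111 → September 26, 2112: 366 days (2112 is a leap year).
September 2112: 30 − 26 = 4 days remain.
Then October (31), November (30), December (31): 31 + 30 + 31 = 92 days.
January 1–4, 2113: 4 days.
Residual: 100 days.
Total: 466 days.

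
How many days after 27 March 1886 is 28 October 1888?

Day-of-year of March 27, 1886: 86.
Day-of-year of October 28, 1888: 302.
1886 has 365 days, so 365 − 86 = 279 days remain in 1886.
Full years: 1887: 365. Sum = 365.
Total: 279 + 365 + 302 = 946 days.

946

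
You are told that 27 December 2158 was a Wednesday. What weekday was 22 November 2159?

Thursday

Day-of-year of December 27, 2158: 361.
Day-of-year of November 22, 2159: 326.
2158 has 365 days, so 365 − 361 = 4 days remain in 2158.
Total: 4 + 326 = 330 days.
330 mod 7 = 1, so 1 day after Wednesday is Thursday.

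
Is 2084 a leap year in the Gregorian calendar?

2084 is a leap year.

Yes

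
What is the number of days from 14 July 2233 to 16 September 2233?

64

July 2233: 31 − 14 = 17 days remain.
Then August (31): 31 days.
September 1–16, 2233: 16 days.
Total: 17 + 31 + 16 = 64 days.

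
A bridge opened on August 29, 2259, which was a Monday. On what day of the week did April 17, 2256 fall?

Count forward from the earlier date (April 17, 2256) to the later (August 29, 2259):
Day-of-year of April 17, 2256: 108.
Day-of-year of August 29, 2259: 241.
2256 has 366 days, so 366 − 108 = 258 days remain in 2256.
Full years: 2257: 365; 2258: 365. Sum = 730.
Total: 258 + 730 + 241 = 1229 days.
1229 mod 7 = 4, so 4 days before Monday is Thursday.

Thursday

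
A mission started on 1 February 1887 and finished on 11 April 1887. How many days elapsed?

69

February 1887: 28 − 1 = 27 days remain (1887 is not a leap year, so February has 28 days).
Then March (31): 31 days.
April 1–11, 1887: 11 days.
Total: 27 + 31 + 11 = 69 days.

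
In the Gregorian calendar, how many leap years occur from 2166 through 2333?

Years divisible by 4: 2168, 2172, …, 2332 — 42 in all.
Of these, 2200, 2300 are divisible by 100 but not 400, so not leap.
Leap years: 42 − 2 = 40.

40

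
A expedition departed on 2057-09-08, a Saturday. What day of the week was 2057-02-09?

Count forward from the earlier date (February 9, 2057) to the later (September 8, 2057):
February 2057: 28 − 9 = 19 days remain (2057 is not a leap year, so February has 28 days).
Then March (31), April (30), May (31), June (30), July (31), August (31): 31 + 30 + 31 + 30 + 31 + 31 = 184 days.
September 1–8, 2057: 8 days.
Total: 19 + 184 + 8 = 211 days.
211 mod 7 = 1, so 1 day before Saturday is Friday.

Friday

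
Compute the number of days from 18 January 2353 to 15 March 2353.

56

January 2353: 31 − 18 = 13 days remain.
Then February 2353 (28): 28 days.
March 1–15, 2353: 15 days.
Total: 13 + 28 + 15 = 56 days.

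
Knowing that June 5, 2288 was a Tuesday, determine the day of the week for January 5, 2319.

From June 5, 2288 to June 5, 2318: 30 years, of which 6 contain a Feb 29 — 24×365 + 6×366 = 10956 days.
(2300 is not a leap year (divisible by 100 but not 400).)
June 2318: 30 − 5 = 25 days remain.
Then July (31), August (31), September (30), October (31), November (30), December (31): 31 + 31 + 30 + 31 + 30 + 31 = 184 days.
January 1–5, 2319: 5 days.
Residual: 214 days.
Total: 11170 days.
11170 mod 7 = 5, so 5 days after Tuesday is Sunday.

Sunday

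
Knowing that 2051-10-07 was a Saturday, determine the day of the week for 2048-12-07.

Monday

Count forward from the earlier date (December 7, 2048) to the later (October 7, 2051):
Day-of-year of December 7, 2048: 342.
Day-of-year of October 7, 2051: 280.
2048 has 366 days, so 366 − 342 = 24 days remain in 2048.
Full years: 2049: 365; 2050: 365. Sum = 730.
Total: 24 + 730 + 280 = 1034 days.
1034 mod 7 = 5, so 5 days before Saturday is Monday.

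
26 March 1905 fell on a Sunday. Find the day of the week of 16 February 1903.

Monday

Count forward from the earlier date (February 16, 1903) to the later (March 26, 1905):
Day-of-year of February 16, 1903: 47.
Day-of-year of March 26, 1905: 85.
1903 has 365 days, so 365 − 47 = 318 days remain in 1903.
Full years: 1904: 366. Sum = 366.
Total: 318 + 366 + 85 = 769 days.
769 mod 7 = 6, so 6 days before Sunday is Monday.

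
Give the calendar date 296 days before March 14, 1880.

May 23, 1879

Count 296 days before March 14, 1880:
Day-of-year of May 23, 1879: 143.
Day-of-year of March 14, 1880: 74.
1879 has 365 days, so 365 − 143 = 222 days remain in 1879.
Total: 222 + 74 = 296 days.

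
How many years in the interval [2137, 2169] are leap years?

Years divisible by 4 in [2137, 2169]: 2140, 2144, 2148, 2152, 2156, 2160, 2164, 2168.
No century exceptions apply. Count: 8.

8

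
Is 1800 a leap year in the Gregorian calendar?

1800 is not a leap year (divisible by 100 but not 400).

No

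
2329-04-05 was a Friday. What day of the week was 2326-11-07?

Sunday

Count forward from the earlier date (November 7, 2326) to the later (April 5, 2329):
Day-of-year of November 7, 2326: 311.
Day-of-year of April 5, 2329: 95.
2326 has 365 days, so 365 − 311 = 54 days remain in 2326.
Full years: 2327: 365; 2328: 366. Sum = 731.
Total: 54 + 731 + 95 = 880 days.
880 mod 7 = 5, so 5 days before Friday is Sunday.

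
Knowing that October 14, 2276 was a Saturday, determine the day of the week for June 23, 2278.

Sunday

Day-of-year of October 14, 2276: 288.
Day-of-year of June 23, 2278: 174.
2276 has 366 days, so 366 − 288 = 78 days remain in 2276.
Full years: 2277: 365. Sum = 365.
Total: 78 + 365 + 174 = 617 days.
617 mod 7 = 1, so 1 day after Saturday is Sunday.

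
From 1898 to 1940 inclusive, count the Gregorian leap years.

10

Years divisible by 4 in [1898, 1940]: 1900, 1904, 1908, 1912, 1916, 1920, 1924, 1928, 1932, 1936, 1940.
Of these, 1900 is divisible by 100 but not 400, so not leap.
Leap years: 11 − 1 = 10.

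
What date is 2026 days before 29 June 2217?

12 December 2211

Count 2026 days before June 29, 2217:
Day-of-year of December 12, 2211: 346.
Day-of-year of June 29, 2217: 180.
2211 has 365 days, so 365 − 346 = 19 days remain in 2211.
Full years: 2212: 366; 2213: 365; 2214: 365; 2215: 365; 2216: 366. Sum = 1827.
Total: 19 + 1827 + 180 = 2026 days.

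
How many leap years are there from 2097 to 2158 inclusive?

14

Years divisible by 4: 2100, 2104, …, 2156 — 15 in all.
Of these, 2100 is divisible by 100 but not 400, so not leap.
Leap years: 15 − 1 = 14.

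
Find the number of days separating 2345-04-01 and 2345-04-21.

Within April 2345: 21 − 1 = 20 days.

20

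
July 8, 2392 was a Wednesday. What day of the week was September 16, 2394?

Friday

July 2392: 31 − 8 = 23 days remain.
Then 25 full months totalling 761 days.
September 1–16, 2394: 16 days.
Total: 23 + 761 + 16 = 800 days.
800 mod 7 = 2, so 2 days after Wednesday is Friday.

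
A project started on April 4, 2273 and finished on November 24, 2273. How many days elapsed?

234

April 2273: 30 − 4 = 26 days remain.
Then May (31), June (30), July (31), August (31), September (30), October (31): 31 + 30 + 31 + 31 + 30 + 31 = 184 days.
November 1–24, 2273: 24 days.
Total: 26 + 184 + 24 = 234 days.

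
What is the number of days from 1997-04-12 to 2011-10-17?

5301

Day-of-year of April 12, 1997: 102.
Day-of-year of October 17, 2011: 290.
1997 has 365 days, so 365 − 102 = 263 days remain in 1997.
Full years 1998–2010: 10 common + 3 leap = 10×365 + 3×366 = 4748 days.
Total: 263 + 4748 + 290 = 5301 days.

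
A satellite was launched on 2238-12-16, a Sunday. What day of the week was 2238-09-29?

Count forward from the earlier date (September 29, 2238) to the later (December 16, 2238):
September 2238: 30 − 29 = 1 day remains.
Then October (31), November (30): 31 + 30 = 61 days.
December 1–16, 2238: 16 days.
Total: 1 + 61 + 16 = 78 days.
78 mod 7 = 1, so 1 day before Sunday is Saturday.

Saturday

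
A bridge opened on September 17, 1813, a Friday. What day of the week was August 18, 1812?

Tuesday

Count forward from the earlier date (August 18, 1812) to the later (September 17, 1813):
August 18, 1812 → August 18, 1813: 365 days.
August 1813: 31 − 18 = 13 days remain.
September 1–17, 1813: 17 days.
Residual: 30 days.
Total: 395 days.
395 mod 7 = 3, so 3 days before Friday is Tuesday.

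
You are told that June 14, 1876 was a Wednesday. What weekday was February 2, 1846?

Monday

Count forward from the earlier date (February 2, 1846) to the later (June 14, 1876):
Day-of-year of February 2, 1846: 33.
Day-of-year of June 14, 1876: 166.
1846 has 365 days, so 365 − 33 = 332 days remain in 1846.
Full years 1847–1875: 22 common + 7 leap = 22×365 + 7×366 = 10592 days.
Total: 332 + 10592 + 166 = 11090 days.
11090 mod 7 = 2, so 2 days before Wednesday is Monday.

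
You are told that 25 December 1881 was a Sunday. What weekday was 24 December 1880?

Friday

Count forward from the earlier date (December 24, 1880) to the later (December 25, 1881):
December 1880: 31 − 24 = 7 days remain.
Then 11 full months totalling 334 days.
December 1–25, 1881: 25 days.
Total: 7 + 334 + 25 = 366 days.
366 mod 7 = 2, so 2 days before Sunday is Friday.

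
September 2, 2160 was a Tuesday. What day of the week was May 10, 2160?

Count forward from the earlier date (May 10, 2160) to the later (September 2, 2160):
May 2160: 31 − 10 = 21 days remain.
Then June (30), July (31), August (31): 30 + 31 + 31 = 92 days.
September 1–2, 2160: 2 days.
Total: 21 + 92 + 2 = 115 days.
115 mod 7 = 3, so 3 days before Tuesday is Saturday.

Saturday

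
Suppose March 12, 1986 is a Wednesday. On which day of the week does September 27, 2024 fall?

Day-of-year of March 12, 1986: 71.
Day-of-year of September 27, 2024: 271.
1986 has 365 days, so 365 − 71 = 294 days remain in 1986.
Full years 1987–2023: 28 common + 9 leap = 28×365 + 9×366 = 13514 days.
Total: 294 + 13514 + 271 = 14079 days.
14079 mod 7 = 2, so 2 days after Wednesday is Friday.

Friday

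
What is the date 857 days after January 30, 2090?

June 5, 2092

Count 857 days after January 30, 2090:
January 30, 2090 → January 30, 2091: 365 days.
January 30, 2091 → January 30, 2092: 365 days.
January 2092: 31 − 30 = 1 day remains.
Then February 2092 (29), March (31), April (30), May (31): 29 + 31 + 30 + 31 = 121 days.
June 1–5, 2092: 5 days.
Residual: 127 days.
Total: 857 days.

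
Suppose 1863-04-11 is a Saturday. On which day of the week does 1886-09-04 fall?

Day-of-year of April 11, 1863: 101.
Day-of-year of September 4, 1886: 247.
1863 has 365 days, so 365 − 101 = 264 days remain in 1863.
Full years 1864–1885: 16 common + 6 leap = 16×365 + 6×366 = 8036 days.
Total: 264 + 8036 + 247 = 8547 days.
8547 is a multiple of 7, so 1886-09-04 falls on the same weekday: Saturday.

Saturday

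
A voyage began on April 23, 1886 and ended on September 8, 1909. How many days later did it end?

8538

Day-of-year of April 23, 1886: 113.
Day-of-year of September 8, 1909: 251.
1886 has 365 days, so 365 − 113 = 252 days remain in 1886.
Full years 1887–1908: 17 common + 5 leap = 17×365 + 5×366 = 8035 days.
Total: 252 + 8035 + 251 = 8538 days.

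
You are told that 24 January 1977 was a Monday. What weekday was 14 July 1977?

Thursday

January 1977: 31 − 24 = 7 days remain.
Then February 1977 (28), March (31), April (30), May (31), June (30): 28 + 31 + 30 + 31 + 30 = 150 days.
July 1–14, 1977: 14 days.
Total: 7 + 150 + 14 = 171 days.
171 mod 7 = 3, so 3 days after Monday is Thursday.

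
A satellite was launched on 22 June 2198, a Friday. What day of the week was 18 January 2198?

Thursday

Count forward from the earlier date (January 18, 2198) to the later (June 22, 2198):
January 2198: 31 − 18 = 13 days remain.
Then February 2198 (28), March (31), April (30), May (31): 28 + 31 + 30 + 31 = 120 days.
June 1–22, 2198: 22 days.
Total: 13 + 120 + 22 = 155 days.
155 mod 7 = 1, so 1 day before Friday is Thursday.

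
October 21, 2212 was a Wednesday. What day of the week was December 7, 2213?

Tuesday

October 21, 2212 → October 21, 2213: 365 days.
October 2213: 31 − 21 = 10 days remain.
Then November (30): 30 days.
December 1–7, 2213: 7 days.
Residual: 47 days.
Total: 412 days.
412 mod 7 = 6, so 6 days after Wednesday is Tuesday.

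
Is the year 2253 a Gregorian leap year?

2253 is not a leap year.

No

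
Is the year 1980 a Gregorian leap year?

1980 is a leap year.

Yes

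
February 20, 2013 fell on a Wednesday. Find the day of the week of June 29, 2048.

Monday

Day-of-year of February 20, 2013: 51.
Day-of-year of June 29, 2048: 181.
2013 has 365 days, so 365 − 51 = 314 days remain in 2013.
Full years 2014–2047: 26 common + 8 leap = 26×365 + 8×366 = 12418 days.
Total: 314 + 12418 + 181 = 12913 days.
12913 mod 7 = 5, so 5 days after Wednesday is Monday.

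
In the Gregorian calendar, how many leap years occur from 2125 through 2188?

16

Years divisible by 4: 2128, 2132, …, 2188 — 16 in all.
No century exceptions apply. Count: 16.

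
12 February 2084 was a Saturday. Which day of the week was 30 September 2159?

From February 12, 2084 to February 12, 2159: 75 years, of which 18 contain a Feb 29 — 57×365 + 18×366 = 27393 days.
(2100 is not a leap year (divisible by 100 but not 400).)
February 2159: 28 − 12 = 16 days remain (2159 is not a leap year, so February has 28 days).
Then March (31), April (30), May (31), June (30), July (31), August (31): 31 + 30 + 31 + 30 + 31 + 31 = 184 days.
September 1–30, 2159: 30 days.
Residual: 230 days.
Total: 27623 days.
27623 mod 7 = 1, so 1 day after Saturday is Sunday.

Sunday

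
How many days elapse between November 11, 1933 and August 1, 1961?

Day-of-year of November 11, 1933: 315.
Day-of-year of August 1, 1961: 213.
1933 has 365 days, so 365 − 315 = 50 days remain in 1933.
Full years 1934–1960: 20 common + 7 leap = 20×365 + 7×366 = 9862 days.
Total: 50 + 9862 + 213 = 10125 days.

10125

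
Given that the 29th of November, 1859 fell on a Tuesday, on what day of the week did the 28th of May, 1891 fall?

Day-of-year of November 29, 1859: 333.
Day-of-year of May 28, 1891: 148.
1859 has 365 days, so 365 − 333 = 32 days remain in 1859.
Full years 1860–1890: 23 common + 8 leap = 23×365 + 8×366 = 11323 days.
Total: 32 + 11323 + 148 = 11503 days.
11503 mod 7 = 2, so 2 days after Tuesday is Thursday.

Thursday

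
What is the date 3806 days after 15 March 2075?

15 August 2085

Count 3806 days after March 15, 2075:
Day-of-year of March 15, 2075: 74.
Day-of-year of August 15, 2085: 227.
2075 has 365 days, so 365 − 74 = 291 days remain in 2075.
Full years 2076–2084: 6 common + 3 leap = 6×365 + 3×366 = 3288 days.
Total: 291 + 3288 + 227 = 3806 days.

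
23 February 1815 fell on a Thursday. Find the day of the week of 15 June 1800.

Count forward from the earlier date (June 15, 1800) to the later (February 23, 1815):
From June 15, 1800 to June 15, 1814: 14 years, of which 3 contain a Feb 29 — 11×365 + 3×366 = 5113 days.
June 1814: 30 − 15 = 15 days remain.
Then July (31), August (31), September (30), October (31), November (30), December (31), January (31): 31 + 31 + 30 + 31 + 30 + 31 + 31 = 215 days.
February 1–23, 1815: 23 days (1815 is not a leap year).
Residual: 253 days.
Total: 5366 days.
5366 mod 7 = 4, so 4 days before Thursday is Sunday.

Sunday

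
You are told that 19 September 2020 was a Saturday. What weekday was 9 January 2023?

September 19, 2020 → September 19, 2021: 365 days.
September 19, 2021 → September 19, 2022: 365 days.
September 2022: 30 − 19 = 11 days remain.
Then October (31), November (30), December (31): 31 + 30 + 31 = 92 days.
January 1–9, 2023: 9 days.
Residual: 112 days.
Total: 842 days.
842 mod 7 = 2, so 2 days after Saturday is Monday.

Monday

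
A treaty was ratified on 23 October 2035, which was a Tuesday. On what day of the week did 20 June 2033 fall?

Count forward from the earlier date (June 20, 2033) to the later (October 23, 2035):
June 20, 2033 → June 20, 2034: 365 days.
June 20, 2034 → June 20, 2035: 365 days.
June 2035: 30 − 20 = 10 days remain.
Then July (31), August (31), September (30): 31 + 31 + 30 = 92 days.
October 1–23, 2035: 23 days.
Residual: 125 days.
Total: 855 days.
855 mod 7 = 1, so 1 day before Tuesday is Monday.

Monday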